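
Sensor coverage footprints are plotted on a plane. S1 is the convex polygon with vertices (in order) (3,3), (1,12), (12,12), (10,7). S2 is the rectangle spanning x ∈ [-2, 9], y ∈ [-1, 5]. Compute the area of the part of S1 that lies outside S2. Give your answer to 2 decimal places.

59.06

|S1| = 63, |S1∩S2| = 3.9444.
|S1 ∖ S2| = |S1| − |S1∩S2| = 63 − 3.9444 = 59.06.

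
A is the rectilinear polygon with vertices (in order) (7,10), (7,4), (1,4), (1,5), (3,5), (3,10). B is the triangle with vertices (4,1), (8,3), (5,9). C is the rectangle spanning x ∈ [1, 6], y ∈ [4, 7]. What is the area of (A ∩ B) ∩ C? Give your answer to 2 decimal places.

4.31

The region (A ∩ B) ∩ C is the polygon with vertices (4.375,4), (4.75,7), (6,7), (6,4).
By the shoelace formula its area is 4.31.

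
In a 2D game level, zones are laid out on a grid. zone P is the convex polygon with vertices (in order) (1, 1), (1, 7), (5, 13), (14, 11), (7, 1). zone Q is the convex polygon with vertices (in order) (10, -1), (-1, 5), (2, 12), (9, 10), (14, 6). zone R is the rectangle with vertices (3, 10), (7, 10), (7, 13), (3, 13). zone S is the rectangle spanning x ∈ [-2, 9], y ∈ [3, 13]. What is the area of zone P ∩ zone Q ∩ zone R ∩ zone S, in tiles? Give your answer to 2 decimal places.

The intersection is the polygon with vertices (7,10.571), (7,10), (3,10), (3.96,11.44).
By the shoelace formula its area is 3.75.

3.75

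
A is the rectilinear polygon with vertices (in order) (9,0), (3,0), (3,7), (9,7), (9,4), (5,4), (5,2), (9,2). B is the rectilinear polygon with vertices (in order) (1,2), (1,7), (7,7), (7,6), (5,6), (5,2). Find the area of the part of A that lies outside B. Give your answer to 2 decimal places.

22.00

|A| = 34, |A∩B| = 12.
|A ∖ B| = |A| − |A∩B| = 34 − 12 = 22.00.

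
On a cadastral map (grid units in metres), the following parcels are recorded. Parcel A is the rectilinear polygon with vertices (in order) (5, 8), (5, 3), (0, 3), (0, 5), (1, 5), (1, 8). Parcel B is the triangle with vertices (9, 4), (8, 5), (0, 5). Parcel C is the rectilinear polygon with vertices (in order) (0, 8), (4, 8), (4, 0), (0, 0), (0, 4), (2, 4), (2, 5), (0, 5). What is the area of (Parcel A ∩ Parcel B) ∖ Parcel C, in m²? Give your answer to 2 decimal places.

0.72

|Parcel A ∩ Parcel B| = 1.3889.
|(Parcel A ∩ Parcel B) ∩ Parcel C| = 0.6667.
|(Parcel A ∩ Parcel B) ∖ Parcel C| = 1.3889 − 0.6667 = 0.72.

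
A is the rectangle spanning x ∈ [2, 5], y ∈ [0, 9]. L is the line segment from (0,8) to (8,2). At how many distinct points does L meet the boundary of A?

The segment meets the boundary at (5,4.25), (2,6.5).

2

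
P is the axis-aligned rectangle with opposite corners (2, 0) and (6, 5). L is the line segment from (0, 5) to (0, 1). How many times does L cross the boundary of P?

0

The segment lies entirely outside P and never meets its boundary.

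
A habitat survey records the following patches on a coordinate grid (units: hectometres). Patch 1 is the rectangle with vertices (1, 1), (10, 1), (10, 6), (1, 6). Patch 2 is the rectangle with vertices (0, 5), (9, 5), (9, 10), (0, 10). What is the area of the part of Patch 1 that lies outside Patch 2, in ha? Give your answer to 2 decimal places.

37.00

|Patch 1∩Patch 2|: x∈[1,9], y∈[5,6] → 8·1 = 8.
|Patch 1| = 45.
|Patch 1 ∖ Patch 2| = |Patch 1| − |Patch 1∩Patch 2| = 45 − 8 = 37.00.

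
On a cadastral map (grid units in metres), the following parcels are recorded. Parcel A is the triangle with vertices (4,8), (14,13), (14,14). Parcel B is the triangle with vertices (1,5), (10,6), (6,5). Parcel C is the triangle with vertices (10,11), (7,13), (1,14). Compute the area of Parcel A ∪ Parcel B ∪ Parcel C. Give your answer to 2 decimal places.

By inclusion–exclusion:
Individual areas: |Parcel A| = 5, |Parcel B| = 2.5, |Parcel C| = 4.5.
|Parcel A∩Parcel B| = 0.
|Parcel A∩Parcel C| = 0.0508.
|Parcel B∩Parcel C| = 0.
|Parcel A∩Parcel B∩Parcel C| = 0.
|Parcel A ∪ Parcel B ∪ Parcel C| = 12 − 0.0508 + 0 = 11.95.

11.95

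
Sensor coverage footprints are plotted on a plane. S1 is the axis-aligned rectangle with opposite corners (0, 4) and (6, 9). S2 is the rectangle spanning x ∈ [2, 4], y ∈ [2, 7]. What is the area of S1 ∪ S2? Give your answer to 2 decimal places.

34.00

By inclusion–exclusion:
Individual areas: |S1| = 30, |S2| = 10.
|S1∩S2|: x∈[2,4], y∈[4,7] → 2·3 = 6.
|S1 ∪ S2| = 40 − 6 = 34.00.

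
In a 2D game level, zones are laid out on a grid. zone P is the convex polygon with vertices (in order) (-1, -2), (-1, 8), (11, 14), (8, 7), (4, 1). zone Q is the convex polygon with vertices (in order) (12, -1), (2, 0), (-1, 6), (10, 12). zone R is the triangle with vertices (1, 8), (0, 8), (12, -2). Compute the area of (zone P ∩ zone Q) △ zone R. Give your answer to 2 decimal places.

|zone P ∩ zone Q| = 54.5111.
|(zone P ∩ zone Q) ∩ zone R| = 2.7852.
|(zone P ∩ zone Q) △ zone R| = 54.5111 + 5 − 5.5703 = 53.94.

53.94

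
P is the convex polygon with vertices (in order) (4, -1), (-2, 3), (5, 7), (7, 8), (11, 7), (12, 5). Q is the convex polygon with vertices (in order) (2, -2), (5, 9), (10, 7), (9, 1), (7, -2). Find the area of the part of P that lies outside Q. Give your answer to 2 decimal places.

23.85

|P| = 64, |P∩Q| = 40.1487.
|P ∖ Q| = |P| − |P∩Q| = 64 − 40.1487 = 23.85.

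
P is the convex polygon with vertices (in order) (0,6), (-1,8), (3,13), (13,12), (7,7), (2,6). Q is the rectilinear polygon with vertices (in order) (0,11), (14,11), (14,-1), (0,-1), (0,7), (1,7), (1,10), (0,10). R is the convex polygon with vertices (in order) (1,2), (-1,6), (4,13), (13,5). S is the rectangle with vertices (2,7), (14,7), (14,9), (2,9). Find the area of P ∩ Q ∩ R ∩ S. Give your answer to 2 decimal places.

12.23

The intersection is the polygon with vertices (8.935,8.613), (7,7), (2,7), (2,9), (8.5,9).
By the shoelace formula its area is 12.23.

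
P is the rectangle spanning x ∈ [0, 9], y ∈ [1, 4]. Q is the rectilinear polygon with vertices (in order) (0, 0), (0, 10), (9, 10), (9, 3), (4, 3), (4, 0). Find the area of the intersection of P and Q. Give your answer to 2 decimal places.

17.00

The intersection is the polygon with vertices (9,3), (4,3), (4,1), (0,1), (0,4), (9,4).
By the shoelace formula its area is 17.00.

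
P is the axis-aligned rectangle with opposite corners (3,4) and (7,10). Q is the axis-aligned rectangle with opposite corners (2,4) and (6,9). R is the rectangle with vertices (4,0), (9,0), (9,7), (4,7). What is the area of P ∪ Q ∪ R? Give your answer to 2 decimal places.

By inclusion–exclusion:
Individual areas: |P| = 24, |Q| = 20, |R| = 35.
|P∩Q|: x∈[3,6], y∈[4,9] → 3·5 = 15.
|P∩R|: x∈[4,7], y∈[4,7] → 3·3 = 9.
|Q∩R|: x∈[4,6], y∈[4,7] → 2·3 = 6.
|P∩Q∩R| = 6.
|P ∪ Q ∪ R| = 79 − 30 + 6 = 55.00.

55.00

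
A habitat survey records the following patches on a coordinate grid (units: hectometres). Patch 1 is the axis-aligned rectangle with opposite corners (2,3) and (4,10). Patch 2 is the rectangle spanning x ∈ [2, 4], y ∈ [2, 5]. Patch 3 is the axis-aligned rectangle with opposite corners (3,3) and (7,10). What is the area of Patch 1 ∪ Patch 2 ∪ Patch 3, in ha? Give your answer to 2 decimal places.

37.00

By inclusion–exclusion:
Individual areas: |Patch 1| = 14, |Patch 2| = 6, |Patch 3| = 28.
|Patch 1∩Patch 2|: x∈[2,4], y∈[3,5] → 2·2 = 4.
|Patch 1∩Patch 3|: x∈[3,4], y∈[3,10] → 1·7 = 7.
|Patch 2∩Patch 3|: x∈[3,4], y∈[3,5] → 1·2 = 2.
|Patch 1∩Patch 2∩Patch 3| = 2.
|Patch 1 ∪ Patch 2 ∪ Patch 3| = 48 − 13 + 2 = 37.00.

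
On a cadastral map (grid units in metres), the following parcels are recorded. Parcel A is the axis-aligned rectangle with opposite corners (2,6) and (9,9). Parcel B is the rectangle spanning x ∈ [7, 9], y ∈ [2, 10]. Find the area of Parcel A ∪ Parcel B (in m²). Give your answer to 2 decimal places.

31.00

By inclusion–exclusion:
Individual areas: |Parcel A| = 21, |Parcel B| = 16.
|Parcel A∩Parcel B|: x∈[7,9], y∈[6,9] → 2·3 = 6.
|Parcel A ∪ Parcel B| = 37 − 6 = 31.00.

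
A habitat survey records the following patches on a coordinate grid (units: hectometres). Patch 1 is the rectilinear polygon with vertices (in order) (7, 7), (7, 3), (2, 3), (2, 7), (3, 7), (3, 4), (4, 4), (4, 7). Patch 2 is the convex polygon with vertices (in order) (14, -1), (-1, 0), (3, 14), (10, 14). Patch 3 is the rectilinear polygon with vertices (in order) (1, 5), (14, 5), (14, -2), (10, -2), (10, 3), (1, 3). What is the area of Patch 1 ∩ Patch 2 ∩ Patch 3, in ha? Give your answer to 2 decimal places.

The intersection is the polygon with vertices (2,3), (2,5), (3,5), (3,4), (4,4), (4,5), (7,5), (7,3).
By the shoelace formula its area is 9.00.

9.00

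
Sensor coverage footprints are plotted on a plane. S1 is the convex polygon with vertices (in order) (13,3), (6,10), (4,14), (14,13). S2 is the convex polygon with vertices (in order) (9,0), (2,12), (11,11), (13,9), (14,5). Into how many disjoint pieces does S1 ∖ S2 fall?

2

S1 ∖ S2 splits into 2 disjoint pieces (area 0.3056, area 24.6849).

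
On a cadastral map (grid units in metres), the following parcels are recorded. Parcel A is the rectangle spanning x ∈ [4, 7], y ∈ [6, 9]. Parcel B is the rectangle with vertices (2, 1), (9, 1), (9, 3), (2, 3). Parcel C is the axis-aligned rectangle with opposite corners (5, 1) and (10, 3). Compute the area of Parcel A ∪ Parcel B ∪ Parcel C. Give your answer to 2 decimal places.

25.00

By inclusion–exclusion:
Individual areas: |Parcel A| = 9, |Parcel B| = 14, |Parcel C| = 10.
|Parcel A∩Parcel B| = 0 (no overlap).
|Parcel A∩Parcel C| = 0 (no overlap).
|Parcel B∩Parcel C|: x∈[5,9], y∈[1,3] → 4·2 = 8.
|Parcel A∩Parcel B∩Parcel C| = 0.
|Parcel A ∪ Parcel B ∪ Parcel C| = 33 − 8 + 0 = 25.00.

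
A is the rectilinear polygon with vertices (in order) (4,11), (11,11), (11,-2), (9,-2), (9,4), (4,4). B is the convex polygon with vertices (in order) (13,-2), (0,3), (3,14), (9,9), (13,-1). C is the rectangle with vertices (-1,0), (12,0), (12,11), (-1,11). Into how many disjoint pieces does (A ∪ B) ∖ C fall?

(A ∪ B) ∖ C splits into 2 disjoint pieces (area 7.7577, area 6.6273).

2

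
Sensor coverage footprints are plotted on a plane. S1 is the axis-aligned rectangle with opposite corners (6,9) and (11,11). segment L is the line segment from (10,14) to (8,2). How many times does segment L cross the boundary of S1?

The segment meets the boundary at (9.167,9), (9.5,11).

2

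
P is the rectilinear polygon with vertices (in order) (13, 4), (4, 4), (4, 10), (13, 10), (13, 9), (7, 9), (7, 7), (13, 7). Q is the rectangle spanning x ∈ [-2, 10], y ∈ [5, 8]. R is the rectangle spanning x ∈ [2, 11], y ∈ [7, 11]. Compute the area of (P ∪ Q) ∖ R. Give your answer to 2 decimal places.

|P ∪ Q| = 63.
|(P ∪ Q) ∩ R| = 18.
|(P ∪ Q) ∖ R| = 63 − 18 = 45.00.

45.00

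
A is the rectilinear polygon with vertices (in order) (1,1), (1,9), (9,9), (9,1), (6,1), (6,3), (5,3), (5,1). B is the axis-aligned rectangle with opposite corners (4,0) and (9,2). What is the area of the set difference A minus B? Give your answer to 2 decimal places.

|A| = 62, |A∩B| = 4.
|A ∖ B| = |A| − |A∩B| = 62 − 4 = 58.00.

58.00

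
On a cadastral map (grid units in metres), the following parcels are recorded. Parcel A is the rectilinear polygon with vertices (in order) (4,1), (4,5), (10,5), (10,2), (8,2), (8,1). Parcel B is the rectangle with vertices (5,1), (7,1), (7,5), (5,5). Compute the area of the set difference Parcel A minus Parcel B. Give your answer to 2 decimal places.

|Parcel A| = 22, |Parcel A∩Parcel B| = 8.
|Parcel A ∖ Parcel B| = |Parcel A| − |Parcel A∩Parcel B| = 22 − 8 = 14.00.

14.00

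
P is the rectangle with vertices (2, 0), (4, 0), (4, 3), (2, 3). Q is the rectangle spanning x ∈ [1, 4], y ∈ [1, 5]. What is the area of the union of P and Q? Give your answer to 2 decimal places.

By inclusion–exclusion:
Individual areas: |P| = 6, |Q| = 12.
|P∩Q|: x∈[2,4], y∈[1,3] → 2·2 = 4.
|P ∪ Q| = 18 − 4 = 14.00.

14.00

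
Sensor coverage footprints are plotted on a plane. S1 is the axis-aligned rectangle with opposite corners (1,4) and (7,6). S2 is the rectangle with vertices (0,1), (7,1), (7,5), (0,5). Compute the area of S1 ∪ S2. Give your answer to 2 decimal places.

34.00

By inclusion–exclusion:
Individual areas: |S1| = 12, |S2| = 28.
|S1∩S2|: x∈[1,7], y∈[4,5] → 6·1 = 6.
|S1 ∪ S2| = 40 − 6 = 34.00.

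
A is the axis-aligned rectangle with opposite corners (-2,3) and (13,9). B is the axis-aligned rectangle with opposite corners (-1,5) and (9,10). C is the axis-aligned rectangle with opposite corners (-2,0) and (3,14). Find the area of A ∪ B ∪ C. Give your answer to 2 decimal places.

By inclusion–exclusion:
Individual areas: |A| = 90, |B| = 50, |C| = 70.
|A∩B|: x∈[-1,9], y∈[5,9] → 10·4 = 40.
|A∩C|: x∈[-2,3], y∈[3,9] → 5·6 = 30.
|B∩C|: x∈[-1,3], y∈[5,10] → 4·5 = 20.
|A∩B∩C| = 16.
|A ∪ B ∪ C| = 210 − 90 + 16 = 136.00.

136.00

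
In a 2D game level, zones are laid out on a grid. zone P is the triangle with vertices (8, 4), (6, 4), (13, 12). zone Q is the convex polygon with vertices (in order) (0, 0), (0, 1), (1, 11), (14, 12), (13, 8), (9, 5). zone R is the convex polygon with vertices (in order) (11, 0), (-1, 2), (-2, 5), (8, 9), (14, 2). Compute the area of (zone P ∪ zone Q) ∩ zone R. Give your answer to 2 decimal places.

|zone P ∪ zone Q| = 97.2732.
|(zone P ∪ zone Q) ∩ zone R| = 43.99.

43.99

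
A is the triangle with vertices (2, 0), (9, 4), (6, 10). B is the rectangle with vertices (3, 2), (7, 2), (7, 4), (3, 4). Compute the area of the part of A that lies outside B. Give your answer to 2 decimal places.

|A| = 27, |A∩B| = 6.9071.
|A ∖ B| = |A| − |A∩B| = 27 − 6.9071 = 20.09.

20.09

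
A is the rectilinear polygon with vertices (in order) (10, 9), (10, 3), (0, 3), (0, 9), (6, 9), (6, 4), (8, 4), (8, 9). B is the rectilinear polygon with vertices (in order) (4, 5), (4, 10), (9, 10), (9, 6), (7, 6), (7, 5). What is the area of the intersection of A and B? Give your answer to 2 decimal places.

11.00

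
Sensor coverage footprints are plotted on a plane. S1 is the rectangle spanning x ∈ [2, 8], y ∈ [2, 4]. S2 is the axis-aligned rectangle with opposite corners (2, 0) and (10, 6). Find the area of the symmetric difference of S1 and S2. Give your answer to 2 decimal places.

|S1∩S2|: x∈[2,8], y∈[2,4] → 6·2 = 12.
|S1 △ S2| = |S1| + |S2| − 2·|S1∩S2| = 12 + 48 − 24 = 36.00.

36.00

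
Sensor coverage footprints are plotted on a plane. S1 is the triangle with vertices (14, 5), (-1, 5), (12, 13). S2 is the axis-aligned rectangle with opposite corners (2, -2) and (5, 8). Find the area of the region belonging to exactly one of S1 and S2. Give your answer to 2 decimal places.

74.16

|S1| = 60, |S2| = 30, |S1∩S2| = 7.9183.
|S1 △ S2| = |S1| + |S2| − 2·|S1∩S2| = 60 + 30 − 15.8365 = 74.16.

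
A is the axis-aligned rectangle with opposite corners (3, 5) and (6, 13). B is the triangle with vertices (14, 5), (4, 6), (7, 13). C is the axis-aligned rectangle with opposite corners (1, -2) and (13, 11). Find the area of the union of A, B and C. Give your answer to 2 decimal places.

165.13

By inclusion–exclusion:
Individual areas: |A| = 24, |B| = 36.5, |C| = 156.
|A∩B| = 4.8667.
|A∩C|: x∈[3,6], y∈[5,11] → 3·6 = 18.
|B∩C| = 33.3714.
|A∩B∩C| = 4.8667.
|A ∪ B ∪ C| = 216.5 − 56.2381 + 4.8667 = 165.13.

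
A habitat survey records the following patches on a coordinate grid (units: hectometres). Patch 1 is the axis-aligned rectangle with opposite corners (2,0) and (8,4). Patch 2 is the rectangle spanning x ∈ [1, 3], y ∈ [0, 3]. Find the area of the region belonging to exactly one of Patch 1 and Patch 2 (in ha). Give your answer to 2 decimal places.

24.00

|Patch 1∩Patch 2|: x∈[2,3], y∈[0,3] → 1·3 = 3.
|Patch 1 △ Patch 2| = |Patch 1| + |Patch 2| − 2·|Patch 1∩Patch 2| = 24 + 6 − 6 = 24.00.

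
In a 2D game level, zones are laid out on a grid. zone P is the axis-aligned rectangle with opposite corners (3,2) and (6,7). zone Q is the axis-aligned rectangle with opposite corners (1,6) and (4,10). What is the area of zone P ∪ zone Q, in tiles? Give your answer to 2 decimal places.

By inclusion–exclusion:
Individual areas: |zone P| = 15, |zone Q| = 12.
|zone P∩zone Q|: x∈[3,4], y∈[6,7] → 1·1 = 1.
|zone P ∪ zone Q| = 27 − 1 = 26.00.

26.00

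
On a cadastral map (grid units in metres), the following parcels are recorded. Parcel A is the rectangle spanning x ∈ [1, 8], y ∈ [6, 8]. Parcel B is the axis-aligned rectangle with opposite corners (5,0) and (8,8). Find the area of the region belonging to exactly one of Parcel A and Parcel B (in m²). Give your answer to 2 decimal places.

|Parcel A∩Parcel B|: x∈[5,8], y∈[6,8] → 3·2 = 6.
|Parcel A △ Parcel B| = |Parcel A| + |Parcel B| − 2·|Parcel A∩Parcel B| = 14 + 24 − 12 = 26.00.

26.00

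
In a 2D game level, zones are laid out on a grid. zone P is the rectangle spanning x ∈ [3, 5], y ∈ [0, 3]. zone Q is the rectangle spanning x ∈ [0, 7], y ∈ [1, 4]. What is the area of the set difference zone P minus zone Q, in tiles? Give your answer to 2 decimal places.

|zone P∩zone Q|: x∈[3,5], y∈[1,3] → 2·2 = 4.
|zone P| = 6.
|zone P ∖ zone Q| = |zone P| − |zone P∩zone Q| = 6 − 4 = 2.00.

2.00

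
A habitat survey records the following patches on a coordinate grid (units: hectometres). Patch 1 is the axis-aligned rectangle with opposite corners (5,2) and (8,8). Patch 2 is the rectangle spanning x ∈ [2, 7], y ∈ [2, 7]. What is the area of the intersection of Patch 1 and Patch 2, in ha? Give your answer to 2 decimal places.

|Patch 1∩Patch 2|: x∈[5,7], y∈[2,7] → 2·5 = 10.

10.00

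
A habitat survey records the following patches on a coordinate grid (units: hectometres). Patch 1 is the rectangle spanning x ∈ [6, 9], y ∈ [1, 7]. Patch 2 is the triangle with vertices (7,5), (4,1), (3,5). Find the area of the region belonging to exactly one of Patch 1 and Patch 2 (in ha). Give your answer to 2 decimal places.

|Patch 1| = 18, |Patch 2| = 8, |Patch 1∩Patch 2| = 0.6667.
|Patch 1 △ Patch 2| = |Patch 1| + |Patch 2| − 2·|Patch 1∩Patch 2| = 18 + 8 − 1.3333 = 24.67.

24.67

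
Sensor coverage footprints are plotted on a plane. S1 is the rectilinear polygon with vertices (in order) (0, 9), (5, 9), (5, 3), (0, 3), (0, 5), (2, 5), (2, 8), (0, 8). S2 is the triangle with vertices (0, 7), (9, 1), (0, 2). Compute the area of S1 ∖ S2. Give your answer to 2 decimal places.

|S1| = 24, |S1∩S2| = 9.
|S1 ∖ S2| = |S1| − |S1∩S2| = 24 − 9 = 15.00.

15.00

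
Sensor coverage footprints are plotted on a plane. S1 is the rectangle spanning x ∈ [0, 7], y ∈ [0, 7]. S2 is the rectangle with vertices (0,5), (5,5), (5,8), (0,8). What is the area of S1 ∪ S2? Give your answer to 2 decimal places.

54.00

By inclusion–exclusion:
Individual areas: |S1| = 49, |S2| = 15.
|S1∩S2|: x∈[0,5], y∈[5,7] → 5·2 = 10.
|S1 ∪ S2| = 64 − 10 = 54.00.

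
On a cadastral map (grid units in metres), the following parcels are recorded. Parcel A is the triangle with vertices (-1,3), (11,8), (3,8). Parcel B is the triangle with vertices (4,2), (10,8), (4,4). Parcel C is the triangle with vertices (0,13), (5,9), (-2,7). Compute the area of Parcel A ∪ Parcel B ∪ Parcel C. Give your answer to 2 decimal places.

By inclusion–exclusion:
Individual areas: |Parcel A| = 20, |Parcel B| = 6, |Parcel C| = 19.
|Parcel A∩Parcel B| = 0.1984.
|Parcel A∩Parcel C| = 0.
|Parcel B∩Parcel C| = 0.
|Parcel A∩Parcel B∩Parcel C| = 0.
|Parcel A ∪ Parcel B ∪ Parcel C| = 45 − 0.1984 + 0 = 44.80.

44.80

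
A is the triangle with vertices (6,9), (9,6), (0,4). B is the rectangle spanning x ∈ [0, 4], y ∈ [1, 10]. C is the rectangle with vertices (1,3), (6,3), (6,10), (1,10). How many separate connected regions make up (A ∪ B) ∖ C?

2

(A ∪ B) ∖ C splits into 2 disjoint pieces (area 5.5, area 15).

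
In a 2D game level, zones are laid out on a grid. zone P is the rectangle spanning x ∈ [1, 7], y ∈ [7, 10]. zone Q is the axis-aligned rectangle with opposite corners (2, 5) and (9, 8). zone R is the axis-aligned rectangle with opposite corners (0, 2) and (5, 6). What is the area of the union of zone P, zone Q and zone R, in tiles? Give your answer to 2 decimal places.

51.00

By inclusion–exclusion:
Individual areas: |zone P| = 18, |zone Q| = 21, |zone R| = 20.
|zone P∩zone Q|: x∈[2,7], y∈[7,8] → 5·1 = 5.
|zone P∩zone R| = 0 (no overlap).
|zone Q∩zone R|: x∈[2,5], y∈[5,6] → 3·1 = 3.
|zone P∩zone Q∩zone R| = 0.
|zone P ∪ zone Q ∪ zone R| = 59 − 8 + 0 = 51.00.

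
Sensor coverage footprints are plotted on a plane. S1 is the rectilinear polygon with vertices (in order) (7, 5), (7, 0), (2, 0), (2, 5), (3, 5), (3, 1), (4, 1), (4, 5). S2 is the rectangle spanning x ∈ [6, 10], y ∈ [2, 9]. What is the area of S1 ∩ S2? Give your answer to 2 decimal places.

3.00

The intersection is the polygon with vertices (7,2), (6,2), (6,5), (7,5).
By the shoelace formula its area is 3.00.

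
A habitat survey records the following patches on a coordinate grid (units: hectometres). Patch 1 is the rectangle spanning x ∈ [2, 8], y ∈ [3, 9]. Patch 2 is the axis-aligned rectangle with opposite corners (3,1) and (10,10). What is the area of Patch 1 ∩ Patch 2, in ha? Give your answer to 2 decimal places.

|Patch 1∩Patch 2|: x∈[3,8], y∈[3,9] → 5·6 = 30.

30.00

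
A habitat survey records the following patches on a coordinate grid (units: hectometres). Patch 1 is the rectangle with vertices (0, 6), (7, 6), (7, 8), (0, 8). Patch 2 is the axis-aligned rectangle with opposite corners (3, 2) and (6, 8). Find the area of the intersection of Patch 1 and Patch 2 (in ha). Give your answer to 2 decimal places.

|Patch 1∩Patch 2|: x∈[3,6], y∈[6,8] → 3·2 = 6.

6.00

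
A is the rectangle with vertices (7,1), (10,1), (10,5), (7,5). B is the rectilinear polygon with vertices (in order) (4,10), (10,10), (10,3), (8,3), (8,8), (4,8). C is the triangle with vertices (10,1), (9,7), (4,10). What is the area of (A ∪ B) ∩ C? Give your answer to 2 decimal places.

8.63

|A ∪ B| = 30.
|(A ∪ B) ∩ C| = 8.63.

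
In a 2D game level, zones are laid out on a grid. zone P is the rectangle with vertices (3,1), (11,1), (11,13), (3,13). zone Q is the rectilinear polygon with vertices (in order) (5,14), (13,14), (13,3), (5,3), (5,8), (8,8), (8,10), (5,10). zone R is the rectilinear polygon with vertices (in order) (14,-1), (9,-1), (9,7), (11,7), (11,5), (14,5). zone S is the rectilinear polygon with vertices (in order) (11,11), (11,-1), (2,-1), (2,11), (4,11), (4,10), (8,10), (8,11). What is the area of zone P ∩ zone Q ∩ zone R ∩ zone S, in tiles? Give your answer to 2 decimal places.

8.00

The intersection is the polygon with vertices (11,3), (9,3), (9,7), (11,7), (11,5).
By the shoelace formula its area is 8.00.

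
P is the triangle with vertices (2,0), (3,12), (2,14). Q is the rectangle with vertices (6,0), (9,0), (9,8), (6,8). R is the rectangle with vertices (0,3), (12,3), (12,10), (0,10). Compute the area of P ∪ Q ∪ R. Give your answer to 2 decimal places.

96.21

By inclusion–exclusion:
Individual areas: |P| = 7, |Q| = 24, |R| = 84.
|P∩Q| = 0.
|P∩R| = 3.7917.
|Q∩R|: x∈[6,9], y∈[3,8] → 3·5 = 15.
|P∩Q∩R| = 0.
|P ∪ Q ∪ R| = 115 − 18.7917 + 0 = 96.21.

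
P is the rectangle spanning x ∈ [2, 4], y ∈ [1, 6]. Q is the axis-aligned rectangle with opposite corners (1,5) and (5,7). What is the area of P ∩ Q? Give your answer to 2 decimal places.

|P∩Q|: x∈[2,4], y∈[5,6] → 2·1 = 2.

2.00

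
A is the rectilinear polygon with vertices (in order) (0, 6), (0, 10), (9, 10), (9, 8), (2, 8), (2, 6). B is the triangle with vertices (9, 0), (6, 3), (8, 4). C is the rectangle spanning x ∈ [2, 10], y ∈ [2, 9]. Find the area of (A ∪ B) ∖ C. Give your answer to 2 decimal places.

|A ∪ B| = 26.5.
|(A ∪ B) ∩ C| = 10.
|(A ∪ B) ∖ C| = 26.5 − 10 = 16.50.

16.50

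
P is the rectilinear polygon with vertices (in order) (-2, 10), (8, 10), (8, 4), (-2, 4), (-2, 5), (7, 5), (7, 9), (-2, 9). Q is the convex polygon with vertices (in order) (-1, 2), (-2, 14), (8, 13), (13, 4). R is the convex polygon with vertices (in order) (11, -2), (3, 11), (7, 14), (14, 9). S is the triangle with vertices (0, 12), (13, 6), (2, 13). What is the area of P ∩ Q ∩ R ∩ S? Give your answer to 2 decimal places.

2.52

The intersection is the polygon with vertices (7,9), (6.5,9), (4.333,10), (6.714,10), (8,9.182), (8,8.308), (7,8.769).
By the shoelace formula its area is 2.52.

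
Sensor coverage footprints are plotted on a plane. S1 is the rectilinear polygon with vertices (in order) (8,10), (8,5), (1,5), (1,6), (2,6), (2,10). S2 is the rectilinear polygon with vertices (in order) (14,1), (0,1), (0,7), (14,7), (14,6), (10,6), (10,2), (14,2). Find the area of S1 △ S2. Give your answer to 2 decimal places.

|S1| = 31, |S2| = 68, |S1∩S2| = 13.
|S1 △ S2| = |S1| + |S2| − 2·|S1∩S2| = 31 + 68 − 26 = 73.00.

73.00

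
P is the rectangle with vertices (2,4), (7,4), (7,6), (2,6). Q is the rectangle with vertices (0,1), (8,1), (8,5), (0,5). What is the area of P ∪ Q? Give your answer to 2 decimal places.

37.00

By inclusion–exclusion:
Individual areas: |P| = 10, |Q| = 32.
|P∩Q|: x∈[2,7], y∈[4,5] → 5·1 = 5.
|P ∪ Q| = 42 − 5 = 37.00.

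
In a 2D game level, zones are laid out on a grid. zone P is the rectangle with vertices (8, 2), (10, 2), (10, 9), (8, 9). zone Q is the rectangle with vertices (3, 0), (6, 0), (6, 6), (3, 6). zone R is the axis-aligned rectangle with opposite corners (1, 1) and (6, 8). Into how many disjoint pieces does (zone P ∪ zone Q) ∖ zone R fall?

(zone P ∪ zone Q) ∖ zone R splits into 2 disjoint pieces (area 14, area 3).

2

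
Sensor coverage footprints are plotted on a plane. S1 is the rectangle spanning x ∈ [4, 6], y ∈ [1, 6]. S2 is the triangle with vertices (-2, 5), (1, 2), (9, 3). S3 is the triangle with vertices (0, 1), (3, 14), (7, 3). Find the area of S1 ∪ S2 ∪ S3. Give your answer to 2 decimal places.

By inclusion–exclusion:
Individual areas: |S1| = 10, |S2| = 13.5, |S3| = 42.5.
|S1∩S2| = 2.4545.
|S1∩S3| = 7.1315.
|S2∩S3| = 9.9405.
|S1∩S2∩S3| = 2.4297.
|S1 ∪ S2 ∪ S3| = 66 − 19.5265 + 2.4297 = 48.90.

48.90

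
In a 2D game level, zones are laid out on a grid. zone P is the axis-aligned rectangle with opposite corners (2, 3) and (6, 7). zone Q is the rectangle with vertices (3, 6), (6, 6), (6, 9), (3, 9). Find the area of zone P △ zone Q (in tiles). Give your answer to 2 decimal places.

|zone P∩zone Q|: x∈[3,6], y∈[6,7] → 3·1 = 3.
|zone P △ zone Q| = |zone P| + |zone Q| − 2·|zone P∩zone Q| = 16 + 9 − 6 = 19.00.

19.00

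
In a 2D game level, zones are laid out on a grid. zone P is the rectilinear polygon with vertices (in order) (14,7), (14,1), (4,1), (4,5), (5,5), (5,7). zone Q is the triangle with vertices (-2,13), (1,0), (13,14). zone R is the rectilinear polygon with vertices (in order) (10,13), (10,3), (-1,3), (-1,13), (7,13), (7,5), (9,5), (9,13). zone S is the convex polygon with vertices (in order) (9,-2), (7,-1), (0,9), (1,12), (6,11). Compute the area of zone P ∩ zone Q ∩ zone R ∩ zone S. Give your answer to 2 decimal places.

3.25

The intersection is the polygon with vertices (5,7), (6.923,7), (6.939,6.929), (4,3.5), (4,5), (5,5).
By the shoelace formula its area is 3.25.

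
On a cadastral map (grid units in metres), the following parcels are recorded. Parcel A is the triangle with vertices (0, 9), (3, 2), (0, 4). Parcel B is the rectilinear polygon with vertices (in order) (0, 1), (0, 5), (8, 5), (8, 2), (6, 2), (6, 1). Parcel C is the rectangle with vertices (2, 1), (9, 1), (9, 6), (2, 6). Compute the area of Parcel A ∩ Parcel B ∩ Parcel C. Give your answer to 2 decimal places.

0.83

The intersection is the polygon with vertices (2,2.667), (2,4.333), (3,2).
By the shoelace formula its area is 0.83.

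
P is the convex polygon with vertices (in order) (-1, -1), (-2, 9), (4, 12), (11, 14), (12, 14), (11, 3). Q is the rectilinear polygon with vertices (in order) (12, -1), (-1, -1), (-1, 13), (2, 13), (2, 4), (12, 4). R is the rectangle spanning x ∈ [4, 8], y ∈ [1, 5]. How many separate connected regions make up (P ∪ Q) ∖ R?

1

(P ∪ Q) ∖ R is a single connected region.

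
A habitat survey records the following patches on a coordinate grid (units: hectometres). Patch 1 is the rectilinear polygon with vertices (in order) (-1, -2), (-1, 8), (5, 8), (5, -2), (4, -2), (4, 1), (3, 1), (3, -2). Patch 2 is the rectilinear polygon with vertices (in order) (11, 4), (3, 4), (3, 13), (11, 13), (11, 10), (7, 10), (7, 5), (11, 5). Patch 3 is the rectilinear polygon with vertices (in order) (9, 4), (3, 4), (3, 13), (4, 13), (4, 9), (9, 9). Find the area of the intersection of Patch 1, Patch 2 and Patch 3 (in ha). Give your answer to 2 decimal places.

The intersection is the polygon with vertices (5,4), (3,4), (3,8), (5,8).
By the shoelace formula its area is 8.00.

8.00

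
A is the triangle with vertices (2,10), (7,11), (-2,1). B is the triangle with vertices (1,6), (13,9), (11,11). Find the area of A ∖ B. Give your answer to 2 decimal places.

19.84

|A| = 20.5, |A∩B| = 0.6598.
|A ∖ B| = |A| − |A∩B| = 20.5 − 0.6598 = 19.84.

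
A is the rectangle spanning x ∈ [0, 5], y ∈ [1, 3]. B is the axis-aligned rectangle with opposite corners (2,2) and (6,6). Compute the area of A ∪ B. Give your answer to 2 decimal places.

23.00

By inclusion–exclusion:
Individual areas: |A| = 10, |B| = 16.
|A∩B|: x∈[2,5], y∈[2,3] → 3·1 = 3.
|A ∪ B| = 26 − 3 = 23.00.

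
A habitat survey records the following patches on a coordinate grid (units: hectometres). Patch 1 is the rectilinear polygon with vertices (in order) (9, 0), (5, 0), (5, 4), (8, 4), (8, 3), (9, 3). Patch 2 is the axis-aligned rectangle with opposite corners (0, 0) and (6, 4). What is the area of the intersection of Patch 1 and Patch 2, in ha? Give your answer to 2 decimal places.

4.00

The intersection is the polygon with vertices (5,0), (5,4), (6,4), (6,0).
By the shoelace formula its area is 4.00.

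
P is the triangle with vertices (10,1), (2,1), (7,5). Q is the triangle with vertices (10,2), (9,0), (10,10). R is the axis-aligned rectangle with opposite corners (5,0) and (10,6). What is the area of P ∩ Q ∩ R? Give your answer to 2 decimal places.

The intersection is the polygon with vertices (9.206,2.059), (9.7,1.4), (9.5,1), (9.1,1).
By the shoelace formula its area is 0.38.

0.38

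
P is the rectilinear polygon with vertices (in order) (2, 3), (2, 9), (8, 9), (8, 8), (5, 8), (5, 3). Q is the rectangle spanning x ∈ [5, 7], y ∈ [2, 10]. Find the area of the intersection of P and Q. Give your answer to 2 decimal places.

2.00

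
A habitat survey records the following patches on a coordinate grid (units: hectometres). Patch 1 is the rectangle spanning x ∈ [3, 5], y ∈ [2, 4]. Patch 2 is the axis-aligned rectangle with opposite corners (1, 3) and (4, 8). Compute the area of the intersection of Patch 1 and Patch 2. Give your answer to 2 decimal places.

1.00

|Patch 1∩Patch 2|: x∈[3,4], y∈[3,4] → 1·1 = 1.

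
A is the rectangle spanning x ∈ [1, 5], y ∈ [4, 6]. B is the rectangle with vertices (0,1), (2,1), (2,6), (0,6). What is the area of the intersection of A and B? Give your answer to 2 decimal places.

2.00

|A∩B|: x∈[1,2], y∈[4,6] → 1·2 = 2.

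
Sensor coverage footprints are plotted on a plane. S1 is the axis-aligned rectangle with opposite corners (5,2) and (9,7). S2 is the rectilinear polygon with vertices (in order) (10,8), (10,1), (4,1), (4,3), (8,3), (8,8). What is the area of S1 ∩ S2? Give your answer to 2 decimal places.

8.00

The intersection is the polygon with vertices (9,7), (9,2), (5,2), (5,3), (8,3), (8,7).
By the shoelace formula its area is 8.00.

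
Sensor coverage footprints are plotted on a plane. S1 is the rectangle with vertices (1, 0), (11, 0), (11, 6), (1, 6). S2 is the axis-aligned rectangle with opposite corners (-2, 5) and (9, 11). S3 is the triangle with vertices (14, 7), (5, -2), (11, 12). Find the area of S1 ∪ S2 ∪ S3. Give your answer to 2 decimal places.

By inclusion–exclusion:
Individual areas: |S1| = 60, |S2| = 66, |S3| = 36.
|S1∩S2|: x∈[1,9], y∈[5,6] → 8·1 = 8.
|S1∩S3| = 15.1429.
|S2∩S3| = 1.1667.
|S1∩S2∩S3| = 0.7857.
|S1 ∪ S2 ∪ S3| = 162 − 24.3095 + 0.7857 = 138.48.

138.48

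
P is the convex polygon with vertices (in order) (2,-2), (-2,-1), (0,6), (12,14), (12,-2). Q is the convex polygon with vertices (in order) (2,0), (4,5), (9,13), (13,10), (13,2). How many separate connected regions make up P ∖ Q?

2

P ∖ Q splits into 2 disjoint pieces (area 71.6266, area 3.7279).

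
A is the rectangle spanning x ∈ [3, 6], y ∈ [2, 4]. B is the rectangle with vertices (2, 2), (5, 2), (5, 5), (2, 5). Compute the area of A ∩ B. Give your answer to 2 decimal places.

4.00

|A∩B|: x∈[3,5], y∈[2,4] → 2·2 = 4.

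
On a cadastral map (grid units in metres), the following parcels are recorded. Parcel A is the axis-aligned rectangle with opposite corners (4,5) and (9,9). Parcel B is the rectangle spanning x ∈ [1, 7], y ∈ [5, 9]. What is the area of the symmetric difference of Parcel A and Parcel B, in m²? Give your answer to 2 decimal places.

20.00

|Parcel A∩Parcel B|: x∈[4,7], y∈[5,9] → 3·4 = 12.
|Parcel A △ Parcel B| = |Parcel A| + |Parcel B| − 2·|Parcel A∩Parcel B| = 20 + 24 − 24 = 20.00.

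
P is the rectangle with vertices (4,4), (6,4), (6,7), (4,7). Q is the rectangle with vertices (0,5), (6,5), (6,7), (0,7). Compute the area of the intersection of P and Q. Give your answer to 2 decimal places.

|P∩Q|: x∈[4,6], y∈[5,7] → 2·2 = 4.

4.00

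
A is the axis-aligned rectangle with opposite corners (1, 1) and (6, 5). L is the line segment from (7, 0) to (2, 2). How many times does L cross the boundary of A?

1

The segment meets the boundary at (4.5,1).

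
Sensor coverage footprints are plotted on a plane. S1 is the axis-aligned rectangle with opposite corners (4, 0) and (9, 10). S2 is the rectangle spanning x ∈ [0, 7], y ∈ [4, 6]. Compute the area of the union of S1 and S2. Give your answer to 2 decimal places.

By inclusion–exclusion:
Individual areas: |S1| = 50, |S2| = 14.
|S1∩S2|: x∈[4,7], y∈[4,6] → 3·2 = 6.
|S1 ∪ S2| = 64 − 6 = 58.00.

58.00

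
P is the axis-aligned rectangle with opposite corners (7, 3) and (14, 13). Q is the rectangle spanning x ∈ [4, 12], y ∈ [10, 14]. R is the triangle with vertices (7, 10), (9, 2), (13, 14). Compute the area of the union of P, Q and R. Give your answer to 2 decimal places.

By inclusion–exclusion:
Individual areas: |P| = 70, |Q| = 32, |R| = 28.
|P∩Q|: x∈[7,12], y∈[10,13] → 5·3 = 15.
|P∩R| = 27.125.
|Q∩R| = 8.1667.
|P∩Q∩R| = 8.0833.
|P ∪ Q ∪ R| = 130 − 50.2917 + 8.0833 = 87.79.

87.79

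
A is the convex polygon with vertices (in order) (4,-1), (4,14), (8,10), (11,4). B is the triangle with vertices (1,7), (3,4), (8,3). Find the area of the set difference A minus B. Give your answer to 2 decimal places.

|A| = 58.5, |A∩B| = 2.9714.
|A ∖ B| = |A| − |A∩B| = 58.5 − 2.9714 = 55.53.

55.53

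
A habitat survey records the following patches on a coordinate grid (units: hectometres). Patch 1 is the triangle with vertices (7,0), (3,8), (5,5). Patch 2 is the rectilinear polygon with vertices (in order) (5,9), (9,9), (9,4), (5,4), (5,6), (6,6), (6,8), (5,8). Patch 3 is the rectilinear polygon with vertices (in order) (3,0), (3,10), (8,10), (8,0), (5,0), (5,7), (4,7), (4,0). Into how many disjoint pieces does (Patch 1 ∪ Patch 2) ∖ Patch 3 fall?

(Patch 1 ∪ Patch 2) ∖ Patch 3 splits into 2 disjoint pieces (area 0.75, area 5).

2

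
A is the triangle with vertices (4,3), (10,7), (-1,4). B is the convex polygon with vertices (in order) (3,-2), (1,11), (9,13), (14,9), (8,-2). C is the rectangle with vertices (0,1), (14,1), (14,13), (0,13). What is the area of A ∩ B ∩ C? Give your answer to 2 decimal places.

10.78

The intersection is the polygon with vertices (4,3), (2.175,3.365), (1.953,4.805), (10,7).
By the shoelace formula its area is 10.78.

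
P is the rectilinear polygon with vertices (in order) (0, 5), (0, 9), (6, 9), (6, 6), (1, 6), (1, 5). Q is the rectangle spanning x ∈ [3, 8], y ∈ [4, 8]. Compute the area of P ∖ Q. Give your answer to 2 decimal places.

|P| = 19, |P∩Q| = 6.
|P ∖ Q| = |P| − |P∩Q| = 19 − 6 = 13.00.

13.00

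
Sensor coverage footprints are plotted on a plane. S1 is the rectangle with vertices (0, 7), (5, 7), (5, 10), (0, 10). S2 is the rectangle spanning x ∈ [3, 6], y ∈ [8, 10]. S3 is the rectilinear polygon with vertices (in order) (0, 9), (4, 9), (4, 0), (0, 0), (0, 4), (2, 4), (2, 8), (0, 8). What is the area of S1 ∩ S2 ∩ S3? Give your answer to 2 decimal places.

The intersection is the polygon with vertices (3,8), (3,9), (4,9), (4,8).
By the shoelace formula its area is 1.00.

1.00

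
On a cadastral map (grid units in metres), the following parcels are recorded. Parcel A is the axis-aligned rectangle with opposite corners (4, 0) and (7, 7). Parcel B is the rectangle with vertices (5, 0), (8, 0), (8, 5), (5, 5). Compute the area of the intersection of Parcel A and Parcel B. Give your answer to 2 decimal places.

|Parcel A∩Parcel B|: x∈[5,7], y∈[0,5] → 2·5 = 10.

10.00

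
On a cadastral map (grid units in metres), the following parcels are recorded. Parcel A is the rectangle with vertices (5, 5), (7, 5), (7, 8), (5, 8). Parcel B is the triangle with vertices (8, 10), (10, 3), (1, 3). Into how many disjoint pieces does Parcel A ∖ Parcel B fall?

Parcel A ∖ Parcel B is a single connected region.

1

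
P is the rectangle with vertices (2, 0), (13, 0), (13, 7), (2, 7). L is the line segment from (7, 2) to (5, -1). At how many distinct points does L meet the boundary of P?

The segment meets the boundary at (5.667,0).

1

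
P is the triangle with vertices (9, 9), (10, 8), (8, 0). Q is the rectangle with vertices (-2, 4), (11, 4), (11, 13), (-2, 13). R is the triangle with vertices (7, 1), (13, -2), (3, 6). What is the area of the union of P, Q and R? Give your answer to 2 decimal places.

By inclusion–exclusion:
Individual areas: |P| = 5, |Q| = 117, |R| = 9.
|P∩Q| = 3.8889.
|P∩R| = 0.198.
|Q∩R| = 0.9.
|P∩Q∩R| = 0.
|P ∪ Q ∪ R| = 131 − 4.9869 + 0 = 126.01.

126.01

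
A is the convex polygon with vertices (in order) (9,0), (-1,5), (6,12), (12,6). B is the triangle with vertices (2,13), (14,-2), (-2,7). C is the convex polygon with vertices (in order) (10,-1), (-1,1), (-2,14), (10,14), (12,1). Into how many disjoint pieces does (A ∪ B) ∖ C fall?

(A ∪ B) ∖ C splits into 3 disjoint pieces (area 0.2802, area 0.8021, area 2.4444).

3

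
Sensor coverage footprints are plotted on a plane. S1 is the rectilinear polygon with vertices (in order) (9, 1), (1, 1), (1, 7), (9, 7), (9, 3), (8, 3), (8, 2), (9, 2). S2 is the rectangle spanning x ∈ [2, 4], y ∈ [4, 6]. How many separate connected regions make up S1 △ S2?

S1 △ S2 is a single connected region.

1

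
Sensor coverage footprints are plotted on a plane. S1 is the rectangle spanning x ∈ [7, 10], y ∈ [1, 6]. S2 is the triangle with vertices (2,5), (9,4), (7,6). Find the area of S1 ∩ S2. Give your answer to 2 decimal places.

1.71

The intersection is the polygon with vertices (7,6), (9,4), (7,4.286).
By the shoelace formula its area is 1.71.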